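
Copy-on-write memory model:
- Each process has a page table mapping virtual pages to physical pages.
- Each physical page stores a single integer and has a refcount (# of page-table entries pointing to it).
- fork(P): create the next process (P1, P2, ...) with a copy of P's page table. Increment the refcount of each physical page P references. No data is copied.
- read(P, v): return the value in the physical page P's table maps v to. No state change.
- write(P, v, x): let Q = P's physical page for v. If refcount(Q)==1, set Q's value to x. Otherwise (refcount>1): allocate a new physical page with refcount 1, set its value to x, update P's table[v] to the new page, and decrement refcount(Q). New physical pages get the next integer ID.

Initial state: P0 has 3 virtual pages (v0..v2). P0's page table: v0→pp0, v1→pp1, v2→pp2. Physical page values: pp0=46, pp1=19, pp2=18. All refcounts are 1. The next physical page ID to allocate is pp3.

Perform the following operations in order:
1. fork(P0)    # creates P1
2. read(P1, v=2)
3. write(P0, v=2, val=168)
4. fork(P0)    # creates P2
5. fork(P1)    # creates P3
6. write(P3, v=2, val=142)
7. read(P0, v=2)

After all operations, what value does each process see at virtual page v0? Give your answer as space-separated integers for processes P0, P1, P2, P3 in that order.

Op 1: fork(P0) -> P1. 3 ppages; refcounts: pp0:2 pp1:2 pp2:2
Op 2: read(P1, v2) -> 18. No state change.
Op 3: write(P0, v2, 168). refcount(pp2)=2>1 -> COPY to pp3. 4 ppages; refcounts: pp0:2 pp1:2 pp2:1 pp3:1
Op 4: fork(P0) -> P2. 4 ppages; refcounts: pp0:3 pp1:3 pp2:1 pp3:2
Op 5: fork(P1) -> P3. 4 ppages; refcounts: pp0:4 pp1:4 pp2:2 pp3:2
Op 6: write(P3, v2, 142). refcount(pp2)=2>1 -> COPY to pp4. 5 ppages; refcounts: pp0:4 pp1:4 pp2:1 pp3:2 pp4:1
Op 7: read(P0, v2) -> 168. No state change.
P0: v0 -> pp0 = 46
P1: v0 -> pp0 = 46
P2: v0 -> pp0 = 46
P3: v0 -> pp0 = 46

Answer: 46 46 46 46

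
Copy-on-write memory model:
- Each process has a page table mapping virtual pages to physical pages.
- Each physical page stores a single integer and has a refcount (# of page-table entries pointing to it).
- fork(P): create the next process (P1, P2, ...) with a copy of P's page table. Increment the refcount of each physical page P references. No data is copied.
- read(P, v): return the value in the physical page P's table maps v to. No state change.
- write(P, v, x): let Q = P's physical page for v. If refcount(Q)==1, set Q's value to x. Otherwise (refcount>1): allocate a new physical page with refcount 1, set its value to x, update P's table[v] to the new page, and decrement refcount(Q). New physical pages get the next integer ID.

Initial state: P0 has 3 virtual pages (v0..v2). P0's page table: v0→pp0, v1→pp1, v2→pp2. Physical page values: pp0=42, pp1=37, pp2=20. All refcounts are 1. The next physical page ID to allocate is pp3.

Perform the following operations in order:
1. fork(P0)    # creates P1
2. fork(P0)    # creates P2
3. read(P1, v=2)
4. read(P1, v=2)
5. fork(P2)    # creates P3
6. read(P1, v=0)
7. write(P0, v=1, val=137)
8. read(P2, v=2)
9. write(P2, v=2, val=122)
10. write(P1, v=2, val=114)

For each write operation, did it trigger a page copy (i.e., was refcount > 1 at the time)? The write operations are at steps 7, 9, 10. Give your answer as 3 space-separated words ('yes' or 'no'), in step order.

Op 1: fork(P0) -> P1. 3 ppages; refcounts: pp0:2 pp1:2 pp2:2
Op 2: fork(P0) -> P2. 3 ppages; refcounts: pp0:3 pp1:3 pp2:3
Op 3: read(P1, v2) -> 20. No state change.
Op 4: read(P1, v2) -> 20. No state change.
Op 5: fork(P2) -> P3. 3 ppages; refcounts: pp0:4 pp1:4 pp2:4
Op 6: read(P1, v0) -> 42. No state change.
Op 7: write(P0, v1, 137). refcount(pp1)=4>1 -> COPY to pp3. 4 ppages; refcounts: pp0:4 pp1:3 pp2:4 pp3:1
Op 8: read(P2, v2) -> 20. No state change.
Op 9: write(P2, v2, 122). refcount(pp2)=4>1 -> COPY to pp4. 5 ppages; refcounts: pp0:4 pp1:3 pp2:3 pp3:1 pp4:1
Op 10: write(P1, v2, 114). refcount(pp2)=3>1 -> COPY to pp5. 6 ppages; refcounts: pp0:4 pp1:3 pp2:2 pp3:1 pp4:1 pp5:1

yes yes yes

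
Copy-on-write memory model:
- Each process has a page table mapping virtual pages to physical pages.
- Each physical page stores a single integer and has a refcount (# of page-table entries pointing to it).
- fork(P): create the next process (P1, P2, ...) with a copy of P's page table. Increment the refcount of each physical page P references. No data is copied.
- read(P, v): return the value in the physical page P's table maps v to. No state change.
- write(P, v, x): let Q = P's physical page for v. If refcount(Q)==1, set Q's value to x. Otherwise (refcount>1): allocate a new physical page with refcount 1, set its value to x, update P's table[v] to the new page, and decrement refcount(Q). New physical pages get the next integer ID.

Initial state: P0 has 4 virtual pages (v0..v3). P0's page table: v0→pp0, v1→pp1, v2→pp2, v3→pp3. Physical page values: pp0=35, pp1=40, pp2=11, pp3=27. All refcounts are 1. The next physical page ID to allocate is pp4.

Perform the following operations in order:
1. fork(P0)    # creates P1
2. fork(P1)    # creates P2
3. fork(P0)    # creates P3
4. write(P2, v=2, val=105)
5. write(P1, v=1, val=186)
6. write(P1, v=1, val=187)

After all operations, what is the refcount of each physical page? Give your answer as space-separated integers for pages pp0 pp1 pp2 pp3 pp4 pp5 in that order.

Answer: 4 3 3 4 1 1

Derivation:
Op 1: fork(P0) -> P1. 4 ppages; refcounts: pp0:2 pp1:2 pp2:2 pp3:2
Op 2: fork(P1) -> P2. 4 ppages; refcounts: pp0:3 pp1:3 pp2:3 pp3:3
Op 3: fork(P0) -> P3. 4 ppages; refcounts: pp0:4 pp1:4 pp2:4 pp3:4
Op 4: write(P2, v2, 105). refcount(pp2)=4>1 -> COPY to pp4. 5 ppages; refcounts: pp0:4 pp1:4 pp2:3 pp3:4 pp4:1
Op 5: write(P1, v1, 186). refcount(pp1)=4>1 -> COPY to pp5. 6 ppages; refcounts: pp0:4 pp1:3 pp2:3 pp3:4 pp4:1 pp5:1
Op 6: write(P1, v1, 187). refcount(pp5)=1 -> write in place. 6 ppages; refcounts: pp0:4 pp1:3 pp2:3 pp3:4 pp4:1 pp5:1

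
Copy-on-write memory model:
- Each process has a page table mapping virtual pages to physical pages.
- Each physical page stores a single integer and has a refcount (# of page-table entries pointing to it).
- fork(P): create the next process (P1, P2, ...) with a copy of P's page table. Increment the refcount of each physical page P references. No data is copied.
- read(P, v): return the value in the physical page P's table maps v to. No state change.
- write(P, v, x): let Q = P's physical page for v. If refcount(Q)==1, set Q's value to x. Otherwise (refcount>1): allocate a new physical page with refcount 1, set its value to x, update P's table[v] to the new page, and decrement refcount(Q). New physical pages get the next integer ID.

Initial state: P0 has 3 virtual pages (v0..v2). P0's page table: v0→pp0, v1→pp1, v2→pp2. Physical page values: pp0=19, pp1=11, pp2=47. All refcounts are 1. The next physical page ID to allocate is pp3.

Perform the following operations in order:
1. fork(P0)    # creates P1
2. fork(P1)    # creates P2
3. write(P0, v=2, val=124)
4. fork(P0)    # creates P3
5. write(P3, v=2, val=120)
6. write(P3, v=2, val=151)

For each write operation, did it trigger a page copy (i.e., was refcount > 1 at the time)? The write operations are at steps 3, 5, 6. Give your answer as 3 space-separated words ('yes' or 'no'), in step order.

Op 1: fork(P0) -> P1. 3 ppages; refcounts: pp0:2 pp1:2 pp2:2
Op 2: fork(P1) -> P2. 3 ppages; refcounts: pp0:3 pp1:3 pp2:3
Op 3: write(P0, v2, 124). refcount(pp2)=3>1 -> COPY to pp3. 4 ppages; refcounts: pp0:3 pp1:3 pp2:2 pp3:1
Op 4: fork(P0) -> P3. 4 ppages; refcounts: pp0:4 pp1:4 pp2:2 pp3:2
Op 5: write(P3, v2, 120). refcount(pp3)=2>1 -> COPY to pp4. 5 ppages; refcounts: pp0:4 pp1:4 pp2:2 pp3:1 pp4:1
Op 6: write(P3, v2, 151). refcount(pp4)=1 -> write in place. 5 ppages; refcounts: pp0:4 pp1:4 pp2:2 pp3:1 pp4:1

yes yes no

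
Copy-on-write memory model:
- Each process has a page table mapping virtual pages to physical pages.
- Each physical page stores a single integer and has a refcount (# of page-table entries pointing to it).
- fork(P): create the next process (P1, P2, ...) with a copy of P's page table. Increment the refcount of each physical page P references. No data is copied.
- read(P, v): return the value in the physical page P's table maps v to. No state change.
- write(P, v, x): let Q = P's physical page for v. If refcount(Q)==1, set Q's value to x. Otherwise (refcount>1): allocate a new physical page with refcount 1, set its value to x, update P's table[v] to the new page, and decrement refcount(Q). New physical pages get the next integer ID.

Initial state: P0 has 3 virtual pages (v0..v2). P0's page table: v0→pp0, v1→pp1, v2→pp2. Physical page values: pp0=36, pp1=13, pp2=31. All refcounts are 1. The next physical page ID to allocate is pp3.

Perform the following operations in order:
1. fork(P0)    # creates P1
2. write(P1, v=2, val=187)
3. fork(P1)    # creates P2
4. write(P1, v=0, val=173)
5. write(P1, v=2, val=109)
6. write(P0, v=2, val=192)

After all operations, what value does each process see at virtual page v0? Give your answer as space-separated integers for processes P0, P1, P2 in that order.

Answer: 36 173 36

Derivation:
Op 1: fork(P0) -> P1. 3 ppages; refcounts: pp0:2 pp1:2 pp2:2
Op 2: write(P1, v2, 187). refcount(pp2)=2>1 -> COPY to pp3. 4 ppages; refcounts: pp0:2 pp1:2 pp2:1 pp3:1
Op 3: fork(P1) -> P2. 4 ppages; refcounts: pp0:3 pp1:3 pp2:1 pp3:2
Op 4: write(P1, v0, 173). refcount(pp0)=3>1 -> COPY to pp4. 5 ppages; refcounts: pp0:2 pp1:3 pp2:1 pp3:2 pp4:1
Op 5: write(P1, v2, 109). refcount(pp3)=2>1 -> COPY to pp5. 6 ppages; refcounts: pp0:2 pp1:3 pp2:1 pp3:1 pp4:1 pp5:1
Op 6: write(P0, v2, 192). refcount(pp2)=1 -> write in place. 6 ppages; refcounts: pp0:2 pp1:3 pp2:1 pp3:1 pp4:1 pp5:1
P0: v0 -> pp0 = 36
P1: v0 -> pp4 = 173
P2: v0 -> pp0 = 36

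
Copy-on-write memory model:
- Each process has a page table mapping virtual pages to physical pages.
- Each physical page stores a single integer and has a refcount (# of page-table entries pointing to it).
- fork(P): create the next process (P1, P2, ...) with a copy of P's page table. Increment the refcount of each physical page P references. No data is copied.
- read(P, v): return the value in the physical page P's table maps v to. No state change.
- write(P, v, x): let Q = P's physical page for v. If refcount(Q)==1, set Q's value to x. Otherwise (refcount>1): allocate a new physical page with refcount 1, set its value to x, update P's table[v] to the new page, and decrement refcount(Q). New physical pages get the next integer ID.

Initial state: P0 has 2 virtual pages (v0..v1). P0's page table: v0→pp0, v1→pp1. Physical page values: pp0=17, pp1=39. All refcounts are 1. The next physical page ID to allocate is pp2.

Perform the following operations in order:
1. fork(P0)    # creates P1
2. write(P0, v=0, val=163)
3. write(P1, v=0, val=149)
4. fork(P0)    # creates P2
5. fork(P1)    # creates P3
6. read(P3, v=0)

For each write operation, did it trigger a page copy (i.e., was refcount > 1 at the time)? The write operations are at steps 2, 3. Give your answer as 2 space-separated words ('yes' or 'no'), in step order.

Op 1: fork(P0) -> P1. 2 ppages; refcounts: pp0:2 pp1:2
Op 2: write(P0, v0, 163). refcount(pp0)=2>1 -> COPY to pp2. 3 ppages; refcounts: pp0:1 pp1:2 pp2:1
Op 3: write(P1, v0, 149). refcount(pp0)=1 -> write in place. 3 ppages; refcounts: pp0:1 pp1:2 pp2:1
Op 4: fork(P0) -> P2. 3 ppages; refcounts: pp0:1 pp1:3 pp2:2
Op 5: fork(P1) -> P3. 3 ppages; refcounts: pp0:2 pp1:4 pp2:2
Op 6: read(P3, v0) -> 149. No state change.

yes no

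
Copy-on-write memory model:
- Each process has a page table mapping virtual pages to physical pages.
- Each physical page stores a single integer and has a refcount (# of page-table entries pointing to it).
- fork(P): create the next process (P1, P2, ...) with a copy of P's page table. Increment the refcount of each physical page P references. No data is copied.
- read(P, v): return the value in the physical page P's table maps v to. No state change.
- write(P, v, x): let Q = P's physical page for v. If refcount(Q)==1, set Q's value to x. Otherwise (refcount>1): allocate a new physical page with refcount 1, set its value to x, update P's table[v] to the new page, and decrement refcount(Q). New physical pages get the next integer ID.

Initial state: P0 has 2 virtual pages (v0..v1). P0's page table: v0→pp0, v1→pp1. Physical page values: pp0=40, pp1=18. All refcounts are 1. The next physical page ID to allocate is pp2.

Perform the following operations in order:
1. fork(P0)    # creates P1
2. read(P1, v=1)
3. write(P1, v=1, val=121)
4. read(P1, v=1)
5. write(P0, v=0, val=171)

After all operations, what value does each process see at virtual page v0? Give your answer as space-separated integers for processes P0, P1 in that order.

Op 1: fork(P0) -> P1. 2 ppages; refcounts: pp0:2 pp1:2
Op 2: read(P1, v1) -> 18. No state change.
Op 3: write(P1, v1, 121). refcount(pp1)=2>1 -> COPY to pp2. 3 ppages; refcounts: pp0:2 pp1:1 pp2:1
Op 4: read(P1, v1) -> 121. No state change.
Op 5: write(P0, v0, 171). refcount(pp0)=2>1 -> COPY to pp3. 4 ppages; refcounts: pp0:1 pp1:1 pp2:1 pp3:1
P0: v0 -> pp3 = 171
P1: v0 -> pp0 = 40

Answer: 171 40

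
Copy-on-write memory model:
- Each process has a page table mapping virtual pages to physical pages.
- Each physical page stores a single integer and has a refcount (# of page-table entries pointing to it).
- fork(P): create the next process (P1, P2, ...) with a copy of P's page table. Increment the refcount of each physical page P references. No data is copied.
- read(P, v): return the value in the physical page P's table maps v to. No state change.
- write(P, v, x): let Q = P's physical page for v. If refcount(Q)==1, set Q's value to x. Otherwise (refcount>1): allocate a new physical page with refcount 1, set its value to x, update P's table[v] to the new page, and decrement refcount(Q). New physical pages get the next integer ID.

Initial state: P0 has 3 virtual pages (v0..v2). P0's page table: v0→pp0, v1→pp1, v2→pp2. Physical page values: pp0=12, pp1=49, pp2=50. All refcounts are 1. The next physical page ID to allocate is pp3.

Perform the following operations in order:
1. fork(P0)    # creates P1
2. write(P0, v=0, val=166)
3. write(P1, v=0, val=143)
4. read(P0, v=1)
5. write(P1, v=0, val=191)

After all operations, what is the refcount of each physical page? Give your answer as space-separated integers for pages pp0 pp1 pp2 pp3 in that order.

Answer: 1 2 2 1

Derivation:
Op 1: fork(P0) -> P1. 3 ppages; refcounts: pp0:2 pp1:2 pp2:2
Op 2: write(P0, v0, 166). refcount(pp0)=2>1 -> COPY to pp3. 4 ppages; refcounts: pp0:1 pp1:2 pp2:2 pp3:1
Op 3: write(P1, v0, 143). refcount(pp0)=1 -> write in place. 4 ppages; refcounts: pp0:1 pp1:2 pp2:2 pp3:1
Op 4: read(P0, v1) -> 49. No state change.
Op 5: write(P1, v0, 191). refcount(pp0)=1 -> write in place. 4 ppages; refcounts: pp0:1 pp1:2 pp2:2 pp3:1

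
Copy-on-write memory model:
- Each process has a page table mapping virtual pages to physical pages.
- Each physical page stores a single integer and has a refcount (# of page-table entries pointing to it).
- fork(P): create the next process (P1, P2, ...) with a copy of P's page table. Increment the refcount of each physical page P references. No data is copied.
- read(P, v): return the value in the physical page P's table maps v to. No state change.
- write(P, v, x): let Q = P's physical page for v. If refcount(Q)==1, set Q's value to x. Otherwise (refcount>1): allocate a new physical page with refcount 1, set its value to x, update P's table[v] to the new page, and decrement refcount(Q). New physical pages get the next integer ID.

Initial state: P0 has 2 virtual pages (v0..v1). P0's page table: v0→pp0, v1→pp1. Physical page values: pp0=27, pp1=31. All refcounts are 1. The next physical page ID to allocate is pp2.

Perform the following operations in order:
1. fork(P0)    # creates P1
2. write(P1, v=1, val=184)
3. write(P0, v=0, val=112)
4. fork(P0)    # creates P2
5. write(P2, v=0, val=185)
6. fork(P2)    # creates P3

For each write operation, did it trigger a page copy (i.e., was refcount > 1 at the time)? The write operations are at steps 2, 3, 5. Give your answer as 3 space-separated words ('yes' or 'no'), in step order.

Op 1: fork(P0) -> P1. 2 ppages; refcounts: pp0:2 pp1:2
Op 2: write(P1, v1, 184). refcount(pp1)=2>1 -> COPY to pp2. 3 ppages; refcounts: pp0:2 pp1:1 pp2:1
Op 3: write(P0, v0, 112). refcount(pp0)=2>1 -> COPY to pp3. 4 ppages; refcounts: pp0:1 pp1:1 pp2:1 pp3:1
Op 4: fork(P0) -> P2. 4 ppages; refcounts: pp0:1 pp1:2 pp2:1 pp3:2
Op 5: write(P2, v0, 185). refcount(pp3)=2>1 -> COPY to pp4. 5 ppages; refcounts: pp0:1 pp1:2 pp2:1 pp3:1 pp4:1
Op 6: fork(P2) -> P3. 5 ppages; refcounts: pp0:1 pp1:3 pp2:1 pp3:1 pp4:2

yes yes yes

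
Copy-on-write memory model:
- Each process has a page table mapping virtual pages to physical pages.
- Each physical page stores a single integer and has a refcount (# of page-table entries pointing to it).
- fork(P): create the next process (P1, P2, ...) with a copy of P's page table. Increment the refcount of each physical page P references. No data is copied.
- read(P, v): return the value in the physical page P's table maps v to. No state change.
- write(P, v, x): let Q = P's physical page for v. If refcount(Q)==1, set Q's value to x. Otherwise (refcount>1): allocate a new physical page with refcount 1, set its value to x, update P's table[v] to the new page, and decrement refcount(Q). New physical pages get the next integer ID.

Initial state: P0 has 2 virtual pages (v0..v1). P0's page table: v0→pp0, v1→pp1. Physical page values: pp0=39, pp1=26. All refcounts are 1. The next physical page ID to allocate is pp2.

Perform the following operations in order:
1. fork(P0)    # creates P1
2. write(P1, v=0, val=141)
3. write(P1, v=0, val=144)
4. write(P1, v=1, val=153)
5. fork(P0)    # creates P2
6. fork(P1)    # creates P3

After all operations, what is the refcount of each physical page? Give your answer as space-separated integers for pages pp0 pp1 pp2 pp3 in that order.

Op 1: fork(P0) -> P1. 2 ppages; refcounts: pp0:2 pp1:2
Op 2: write(P1, v0, 141). refcount(pp0)=2>1 -> COPY to pp2. 3 ppages; refcounts: pp0:1 pp1:2 pp2:1
Op 3: write(P1, v0, 144). refcount(pp2)=1 -> write in place. 3 ppages; refcounts: pp0:1 pp1:2 pp2:1
Op 4: write(P1, v1, 153). refcount(pp1)=2>1 -> COPY to pp3. 4 ppages; refcounts: pp0:1 pp1:1 pp2:1 pp3:1
Op 5: fork(P0) -> P2. 4 ppages; refcounts: pp0:2 pp1:2 pp2:1 pp3:1
Op 6: fork(P1) -> P3. 4 ppages; refcounts: pp0:2 pp1:2 pp2:2 pp3:2

Answer: 2 2 2 2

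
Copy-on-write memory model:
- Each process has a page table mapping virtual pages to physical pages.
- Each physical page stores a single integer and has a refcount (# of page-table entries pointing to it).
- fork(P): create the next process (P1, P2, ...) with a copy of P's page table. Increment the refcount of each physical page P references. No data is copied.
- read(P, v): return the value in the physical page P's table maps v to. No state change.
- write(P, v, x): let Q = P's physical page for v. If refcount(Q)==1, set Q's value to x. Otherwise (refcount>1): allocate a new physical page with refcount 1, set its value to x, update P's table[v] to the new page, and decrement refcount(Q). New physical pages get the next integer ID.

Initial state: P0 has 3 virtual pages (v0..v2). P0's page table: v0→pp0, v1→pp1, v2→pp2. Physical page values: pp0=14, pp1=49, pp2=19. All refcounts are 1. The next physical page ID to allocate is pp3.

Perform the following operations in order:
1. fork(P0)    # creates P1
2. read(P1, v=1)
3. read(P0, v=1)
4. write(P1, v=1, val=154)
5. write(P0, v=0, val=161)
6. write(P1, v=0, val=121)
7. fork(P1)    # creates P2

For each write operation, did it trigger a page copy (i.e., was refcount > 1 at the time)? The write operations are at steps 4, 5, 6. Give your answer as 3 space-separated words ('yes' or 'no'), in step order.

Op 1: fork(P0) -> P1. 3 ppages; refcounts: pp0:2 pp1:2 pp2:2
Op 2: read(P1, v1) -> 49. No state change.
Op 3: read(P0, v1) -> 49. No state change.
Op 4: write(P1, v1, 154). refcount(pp1)=2>1 -> COPY to pp3. 4 ppages; refcounts: pp0:2 pp1:1 pp2:2 pp3:1
Op 5: write(P0, v0, 161). refcount(pp0)=2>1 -> COPY to pp4. 5 ppages; refcounts: pp0:1 pp1:1 pp2:2 pp3:1 pp4:1
Op 6: write(P1, v0, 121). refcount(pp0)=1 -> write in place. 5 ppages; refcounts: pp0:1 pp1:1 pp2:2 pp3:1 pp4:1
Op 7: fork(P1) -> P2. 5 ppages; refcounts: pp0:2 pp1:1 pp2:3 pp3:2 pp4:1

yes yes no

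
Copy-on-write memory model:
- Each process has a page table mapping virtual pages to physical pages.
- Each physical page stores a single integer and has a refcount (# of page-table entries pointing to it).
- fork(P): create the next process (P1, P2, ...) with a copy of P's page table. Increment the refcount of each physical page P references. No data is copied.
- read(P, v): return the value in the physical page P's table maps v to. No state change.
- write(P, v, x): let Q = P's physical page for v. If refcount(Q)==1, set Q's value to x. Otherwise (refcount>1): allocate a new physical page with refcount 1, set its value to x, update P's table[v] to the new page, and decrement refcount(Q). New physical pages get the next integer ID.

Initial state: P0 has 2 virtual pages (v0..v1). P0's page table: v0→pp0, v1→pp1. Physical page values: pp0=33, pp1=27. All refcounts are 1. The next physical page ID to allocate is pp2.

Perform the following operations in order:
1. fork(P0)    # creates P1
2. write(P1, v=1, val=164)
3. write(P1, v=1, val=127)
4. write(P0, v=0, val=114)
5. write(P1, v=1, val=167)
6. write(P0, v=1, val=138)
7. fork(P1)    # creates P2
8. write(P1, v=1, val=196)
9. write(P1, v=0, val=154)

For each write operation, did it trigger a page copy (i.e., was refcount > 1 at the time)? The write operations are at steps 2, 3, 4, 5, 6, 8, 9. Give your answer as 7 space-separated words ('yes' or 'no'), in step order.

Op 1: fork(P0) -> P1. 2 ppages; refcounts: pp0:2 pp1:2
Op 2: write(P1, v1, 164). refcount(pp1)=2>1 -> COPY to pp2. 3 ppages; refcounts: pp0:2 pp1:1 pp2:1
Op 3: write(P1, v1, 127). refcount(pp2)=1 -> write in place. 3 ppages; refcounts: pp0:2 pp1:1 pp2:1
Op 4: write(P0, v0, 114). refcount(pp0)=2>1 -> COPY to pp3. 4 ppages; refcounts: pp0:1 pp1:1 pp2:1 pp3:1
Op 5: write(P1, v1, 167). refcount(pp2)=1 -> write in place. 4 ppages; refcounts: pp0:1 pp1:1 pp2:1 pp3:1
Op 6: write(P0, v1, 138). refcount(pp1)=1 -> write in place. 4 ppages; refcounts: pp0:1 pp1:1 pp2:1 pp3:1
Op 7: fork(P1) -> P2. 4 ppages; refcounts: pp0:2 pp1:1 pp2:2 pp3:1
Op 8: write(P1, v1, 196). refcount(pp2)=2>1 -> COPY to pp4. 5 ppages; refcounts: pp0:2 pp1:1 pp2:1 pp3:1 pp4:1
Op 9: write(P1, v0, 154). refcount(pp0)=2>1 -> COPY to pp5. 6 ppages; refcounts: pp0:1 pp1:1 pp2:1 pp3:1 pp4:1 pp5:1

yes no yes no no yes yes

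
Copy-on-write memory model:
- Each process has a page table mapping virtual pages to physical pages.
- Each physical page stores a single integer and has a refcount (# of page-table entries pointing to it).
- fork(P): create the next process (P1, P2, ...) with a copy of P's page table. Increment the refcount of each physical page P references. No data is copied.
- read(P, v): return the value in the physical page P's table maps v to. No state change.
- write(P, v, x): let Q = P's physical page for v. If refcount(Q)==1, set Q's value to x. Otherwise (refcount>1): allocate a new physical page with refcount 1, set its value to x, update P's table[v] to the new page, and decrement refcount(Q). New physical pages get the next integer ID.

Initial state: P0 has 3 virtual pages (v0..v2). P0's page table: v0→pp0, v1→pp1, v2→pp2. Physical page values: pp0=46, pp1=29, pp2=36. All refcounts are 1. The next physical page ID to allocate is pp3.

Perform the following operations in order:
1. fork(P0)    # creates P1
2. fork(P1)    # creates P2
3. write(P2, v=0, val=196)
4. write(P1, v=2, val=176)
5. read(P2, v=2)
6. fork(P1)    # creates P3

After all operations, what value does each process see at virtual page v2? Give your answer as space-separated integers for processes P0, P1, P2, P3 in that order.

Op 1: fork(P0) -> P1. 3 ppages; refcounts: pp0:2 pp1:2 pp2:2
Op 2: fork(P1) -> P2. 3 ppages; refcounts: pp0:3 pp1:3 pp2:3
Op 3: write(P2, v0, 196). refcount(pp0)=3>1 -> COPY to pp3. 4 ppages; refcounts: pp0:2 pp1:3 pp2:3 pp3:1
Op 4: write(P1, v2, 176). refcount(pp2)=3>1 -> COPY to pp4. 5 ppages; refcounts: pp0:2 pp1:3 pp2:2 pp3:1 pp4:1
Op 5: read(P2, v2) -> 36. No state change.
Op 6: fork(P1) -> P3. 5 ppages; refcounts: pp0:3 pp1:4 pp2:2 pp3:1 pp4:2
P0: v2 -> pp2 = 36
P1: v2 -> pp4 = 176
P2: v2 -> pp2 = 36
P3: v2 -> pp4 = 176

Answer: 36 176 36 176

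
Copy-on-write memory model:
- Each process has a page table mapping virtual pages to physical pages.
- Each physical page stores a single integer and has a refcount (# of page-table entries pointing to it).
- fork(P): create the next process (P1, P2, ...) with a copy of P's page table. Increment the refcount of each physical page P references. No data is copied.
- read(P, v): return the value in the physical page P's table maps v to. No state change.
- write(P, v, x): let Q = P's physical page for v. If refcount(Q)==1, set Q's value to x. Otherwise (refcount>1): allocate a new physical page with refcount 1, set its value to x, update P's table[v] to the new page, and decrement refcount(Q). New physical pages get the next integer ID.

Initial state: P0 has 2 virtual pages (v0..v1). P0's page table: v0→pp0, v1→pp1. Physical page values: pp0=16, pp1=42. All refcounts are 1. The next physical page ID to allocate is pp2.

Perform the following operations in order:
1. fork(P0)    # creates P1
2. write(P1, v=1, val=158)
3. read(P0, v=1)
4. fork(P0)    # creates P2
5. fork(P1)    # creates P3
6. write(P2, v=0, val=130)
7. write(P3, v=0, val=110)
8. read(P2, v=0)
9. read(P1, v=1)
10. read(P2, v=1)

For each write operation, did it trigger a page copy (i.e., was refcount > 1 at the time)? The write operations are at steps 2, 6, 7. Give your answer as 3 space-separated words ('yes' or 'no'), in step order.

Op 1: fork(P0) -> P1. 2 ppages; refcounts: pp0:2 pp1:2
Op 2: write(P1, v1, 158). refcount(pp1)=2>1 -> COPY to pp2. 3 ppages; refcounts: pp0:2 pp1:1 pp2:1
Op 3: read(P0, v1) -> 42. No state change.
Op 4: fork(P0) -> P2. 3 ppages; refcounts: pp0:3 pp1:2 pp2:1
Op 5: fork(P1) -> P3. 3 ppages; refcounts: pp0:4 pp1:2 pp2:2
Op 6: write(P2, v0, 130). refcount(pp0)=4>1 -> COPY to pp3. 4 ppages; refcounts: pp0:3 pp1:2 pp2:2 pp3:1
Op 7: write(P3, v0, 110). refcount(pp0)=3>1 -> COPY to pp4. 5 ppages; refcounts: pp0:2 pp1:2 pp2:2 pp3:1 pp4:1
Op 8: read(P2, v0) -> 130. No state change.
Op 9: read(P1, v1) -> 158. No state change.
Op 10: read(P2, v1) -> 42. No state change.

yes yes yes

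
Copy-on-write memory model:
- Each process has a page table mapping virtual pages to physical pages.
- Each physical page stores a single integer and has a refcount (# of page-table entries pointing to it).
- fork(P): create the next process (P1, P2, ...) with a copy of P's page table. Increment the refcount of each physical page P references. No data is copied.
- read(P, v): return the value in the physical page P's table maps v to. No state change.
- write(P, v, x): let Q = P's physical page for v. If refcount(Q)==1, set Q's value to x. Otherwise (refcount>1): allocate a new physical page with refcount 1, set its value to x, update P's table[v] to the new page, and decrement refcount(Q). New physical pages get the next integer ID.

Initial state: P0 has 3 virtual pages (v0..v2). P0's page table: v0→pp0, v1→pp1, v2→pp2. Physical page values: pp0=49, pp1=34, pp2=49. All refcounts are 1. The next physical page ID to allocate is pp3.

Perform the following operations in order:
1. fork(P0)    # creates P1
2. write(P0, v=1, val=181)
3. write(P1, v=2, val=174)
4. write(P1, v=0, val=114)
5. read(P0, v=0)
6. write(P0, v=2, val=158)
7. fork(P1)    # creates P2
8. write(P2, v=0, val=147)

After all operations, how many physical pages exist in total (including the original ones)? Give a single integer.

Op 1: fork(P0) -> P1. 3 ppages; refcounts: pp0:2 pp1:2 pp2:2
Op 2: write(P0, v1, 181). refcount(pp1)=2>1 -> COPY to pp3. 4 ppages; refcounts: pp0:2 pp1:1 pp2:2 pp3:1
Op 3: write(P1, v2, 174). refcount(pp2)=2>1 -> COPY to pp4. 5 ppages; refcounts: pp0:2 pp1:1 pp2:1 pp3:1 pp4:1
Op 4: write(P1, v0, 114). refcount(pp0)=2>1 -> COPY to pp5. 6 ppages; refcounts: pp0:1 pp1:1 pp2:1 pp3:1 pp4:1 pp5:1
Op 5: read(P0, v0) -> 49. No state change.
Op 6: write(P0, v2, 158). refcount(pp2)=1 -> write in place. 6 ppages; refcounts: pp0:1 pp1:1 pp2:1 pp3:1 pp4:1 pp5:1
Op 7: fork(P1) -> P2. 6 ppages; refcounts: pp0:1 pp1:2 pp2:1 pp3:1 pp4:2 pp5:2
Op 8: write(P2, v0, 147). refcount(pp5)=2>1 -> COPY to pp6. 7 ppages; refcounts: pp0:1 pp1:2 pp2:1 pp3:1 pp4:2 pp5:1 pp6:1

Answer: 7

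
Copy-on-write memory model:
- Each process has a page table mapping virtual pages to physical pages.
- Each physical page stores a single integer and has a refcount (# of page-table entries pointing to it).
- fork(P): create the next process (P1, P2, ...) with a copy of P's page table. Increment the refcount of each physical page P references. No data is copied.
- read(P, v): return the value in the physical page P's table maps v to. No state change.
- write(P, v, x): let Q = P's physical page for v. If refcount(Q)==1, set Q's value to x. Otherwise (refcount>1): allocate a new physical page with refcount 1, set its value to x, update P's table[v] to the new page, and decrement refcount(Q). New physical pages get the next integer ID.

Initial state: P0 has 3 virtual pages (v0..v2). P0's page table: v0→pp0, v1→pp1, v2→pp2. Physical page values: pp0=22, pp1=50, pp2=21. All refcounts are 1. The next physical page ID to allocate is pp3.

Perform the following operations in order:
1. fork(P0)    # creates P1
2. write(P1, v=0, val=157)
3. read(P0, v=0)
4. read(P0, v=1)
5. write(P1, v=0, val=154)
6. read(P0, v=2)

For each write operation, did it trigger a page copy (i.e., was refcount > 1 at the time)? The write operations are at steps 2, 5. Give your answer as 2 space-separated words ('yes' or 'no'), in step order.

Op 1: fork(P0) -> P1. 3 ppages; refcounts: pp0:2 pp1:2 pp2:2
Op 2: write(P1, v0, 157). refcount(pp0)=2>1 -> COPY to pp3. 4 ppages; refcounts: pp0:1 pp1:2 pp2:2 pp3:1
Op 3: read(P0, v0) -> 22. No state change.
Op 4: read(P0, v1) -> 50. No state change.
Op 5: write(P1, v0, 154). refcount(pp3)=1 -> write in place. 4 ppages; refcounts: pp0:1 pp1:2 pp2:2 pp3:1
Op 6: read(P0, v2) -> 21. No state change.

yes no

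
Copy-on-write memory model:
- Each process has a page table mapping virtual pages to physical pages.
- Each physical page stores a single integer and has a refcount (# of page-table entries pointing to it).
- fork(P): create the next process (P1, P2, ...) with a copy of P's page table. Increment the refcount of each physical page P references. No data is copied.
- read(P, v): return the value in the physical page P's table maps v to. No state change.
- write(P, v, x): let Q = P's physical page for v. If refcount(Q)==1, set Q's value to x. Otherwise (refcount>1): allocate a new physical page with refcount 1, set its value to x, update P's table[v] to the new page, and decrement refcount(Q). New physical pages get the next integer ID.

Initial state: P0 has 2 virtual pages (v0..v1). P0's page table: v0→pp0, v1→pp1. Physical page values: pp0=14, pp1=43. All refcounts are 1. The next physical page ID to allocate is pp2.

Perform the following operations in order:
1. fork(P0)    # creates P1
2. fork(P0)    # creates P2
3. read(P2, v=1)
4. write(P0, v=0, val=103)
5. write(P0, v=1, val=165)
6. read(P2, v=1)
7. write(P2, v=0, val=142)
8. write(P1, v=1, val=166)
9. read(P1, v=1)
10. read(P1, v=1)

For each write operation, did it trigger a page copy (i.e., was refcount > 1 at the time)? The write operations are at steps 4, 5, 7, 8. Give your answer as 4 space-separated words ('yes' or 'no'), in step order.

Op 1: fork(P0) -> P1. 2 ppages; refcounts: pp0:2 pp1:2
Op 2: fork(P0) -> P2. 2 ppages; refcounts: pp0:3 pp1:3
Op 3: read(P2, v1) -> 43. No state change.
Op 4: write(P0, v0, 103). refcount(pp0)=3>1 -> COPY to pp2. 3 ppages; refcounts: pp0:2 pp1:3 pp2:1
Op 5: write(P0, v1, 165). refcount(pp1)=3>1 -> COPY to pp3. 4 ppages; refcounts: pp0:2 pp1:2 pp2:1 pp3:1
Op 6: read(P2, v1) -> 43. No state change.
Op 7: write(P2, v0, 142). refcount(pp0)=2>1 -> COPY to pp4. 5 ppages; refcounts: pp0:1 pp1:2 pp2:1 pp3:1 pp4:1
Op 8: write(P1, v1, 166). refcount(pp1)=2>1 -> COPY to pp5. 6 ppages; refcounts: pp0:1 pp1:1 pp2:1 pp3:1 pp4:1 pp5:1
Op 9: read(P1, v1) -> 166. No state change.
Op 10: read(P1, v1) -> 166. No state change.

yes yes yes yes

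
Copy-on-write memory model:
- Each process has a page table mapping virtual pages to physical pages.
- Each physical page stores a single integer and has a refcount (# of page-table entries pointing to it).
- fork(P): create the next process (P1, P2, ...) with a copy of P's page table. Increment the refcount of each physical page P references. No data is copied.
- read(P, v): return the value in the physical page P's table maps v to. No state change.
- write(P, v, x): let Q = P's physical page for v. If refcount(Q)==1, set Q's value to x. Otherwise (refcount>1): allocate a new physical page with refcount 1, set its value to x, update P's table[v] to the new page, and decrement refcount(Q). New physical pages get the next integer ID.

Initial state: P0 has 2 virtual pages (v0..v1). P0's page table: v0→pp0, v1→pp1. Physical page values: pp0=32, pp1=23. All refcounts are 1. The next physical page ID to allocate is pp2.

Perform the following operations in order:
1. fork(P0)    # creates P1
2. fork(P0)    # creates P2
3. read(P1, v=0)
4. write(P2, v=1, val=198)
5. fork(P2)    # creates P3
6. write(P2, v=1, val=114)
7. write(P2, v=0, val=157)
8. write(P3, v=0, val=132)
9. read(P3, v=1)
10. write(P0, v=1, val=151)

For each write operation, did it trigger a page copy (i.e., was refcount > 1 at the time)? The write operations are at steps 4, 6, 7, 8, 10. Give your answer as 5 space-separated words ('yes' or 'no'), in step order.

Op 1: fork(P0) -> P1. 2 ppages; refcounts: pp0:2 pp1:2
Op 2: fork(P0) -> P2. 2 ppages; refcounts: pp0:3 pp1:3
Op 3: read(P1, v0) -> 32. No state change.
Op 4: write(P2, v1, 198). refcount(pp1)=3>1 -> COPY to pp2. 3 ppages; refcounts: pp0:3 pp1:2 pp2:1
Op 5: fork(P2) -> P3. 3 ppages; refcounts: pp0:4 pp1:2 pp2:2
Op 6: write(P2, v1, 114). refcount(pp2)=2>1 -> COPY to pp3. 4 ppages; refcounts: pp0:4 pp1:2 pp2:1 pp3:1
Op 7: write(P2, v0, 157). refcount(pp0)=4>1 -> COPY to pp4. 5 ppages; refcounts: pp0:3 pp1:2 pp2:1 pp3:1 pp4:1
Op 8: write(P3, v0, 132). refcount(pp0)=3>1 -> COPY to pp5. 6 ppages; refcounts: pp0:2 pp1:2 pp2:1 pp3:1 pp4:1 pp5:1
Op 9: read(P3, v1) -> 198. No state change.
Op 10: write(P0, v1, 151). refcount(pp1)=2>1 -> COPY to pp6. 7 ppages; refcounts: pp0:2 pp1:1 pp2:1 pp3:1 pp4:1 pp5:1 pp6:1

yes yes yes yes yes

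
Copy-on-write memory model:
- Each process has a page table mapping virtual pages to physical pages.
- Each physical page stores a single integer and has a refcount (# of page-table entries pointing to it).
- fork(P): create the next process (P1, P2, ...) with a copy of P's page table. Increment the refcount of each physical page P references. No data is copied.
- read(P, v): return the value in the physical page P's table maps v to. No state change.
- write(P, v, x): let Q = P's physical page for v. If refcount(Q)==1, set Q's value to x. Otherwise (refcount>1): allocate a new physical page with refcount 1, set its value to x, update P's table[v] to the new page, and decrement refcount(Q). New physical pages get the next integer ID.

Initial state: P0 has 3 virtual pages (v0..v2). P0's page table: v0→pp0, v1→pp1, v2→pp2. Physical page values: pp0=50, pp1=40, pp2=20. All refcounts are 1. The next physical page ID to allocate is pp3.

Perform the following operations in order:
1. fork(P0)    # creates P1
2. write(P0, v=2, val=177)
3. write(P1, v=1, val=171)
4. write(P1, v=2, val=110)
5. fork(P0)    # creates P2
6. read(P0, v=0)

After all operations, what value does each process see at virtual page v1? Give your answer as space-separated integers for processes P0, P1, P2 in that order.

Answer: 40 171 40

Derivation:
Op 1: fork(P0) -> P1. 3 ppages; refcounts: pp0:2 pp1:2 pp2:2
Op 2: write(P0, v2, 177). refcount(pp2)=2>1 -> COPY to pp3. 4 ppages; refcounts: pp0:2 pp1:2 pp2:1 pp3:1
Op 3: write(P1, v1, 171). refcount(pp1)=2>1 -> COPY to pp4. 5 ppages; refcounts: pp0:2 pp1:1 pp2:1 pp3:1 pp4:1
Op 4: write(P1, v2, 110). refcount(pp2)=1 -> write in place. 5 ppages; refcounts: pp0:2 pp1:1 pp2:1 pp3:1 pp4:1
Op 5: fork(P0) -> P2. 5 ppages; refcounts: pp0:3 pp1:2 pp2:1 pp3:2 pp4:1
Op 6: read(P0, v0) -> 50. No state change.
P0: v1 -> pp1 = 40
P1: v1 -> pp4 = 171
P2: v1 -> pp1 = 40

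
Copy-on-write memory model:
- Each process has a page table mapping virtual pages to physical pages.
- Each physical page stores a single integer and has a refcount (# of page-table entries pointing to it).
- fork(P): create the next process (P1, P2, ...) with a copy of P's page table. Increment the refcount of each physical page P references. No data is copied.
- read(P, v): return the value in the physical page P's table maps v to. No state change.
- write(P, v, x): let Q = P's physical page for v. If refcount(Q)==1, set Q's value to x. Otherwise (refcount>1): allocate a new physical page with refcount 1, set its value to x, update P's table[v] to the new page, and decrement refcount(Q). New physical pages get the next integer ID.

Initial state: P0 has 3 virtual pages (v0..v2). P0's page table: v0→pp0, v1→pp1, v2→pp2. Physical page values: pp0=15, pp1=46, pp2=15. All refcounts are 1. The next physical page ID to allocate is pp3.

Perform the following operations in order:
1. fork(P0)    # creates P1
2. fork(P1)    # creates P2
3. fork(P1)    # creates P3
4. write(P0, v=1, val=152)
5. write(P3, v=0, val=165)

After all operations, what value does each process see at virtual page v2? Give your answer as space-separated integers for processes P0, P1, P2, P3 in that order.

Op 1: fork(P0) -> P1. 3 ppages; refcounts: pp0:2 pp1:2 pp2:2
Op 2: fork(P1) -> P2. 3 ppages; refcounts: pp0:3 pp1:3 pp2:3
Op 3: fork(P1) -> P3. 3 ppages; refcounts: pp0:4 pp1:4 pp2:4
Op 4: write(P0, v1, 152). refcount(pp1)=4>1 -> COPY to pp3. 4 ppages; refcounts: pp0:4 pp1:3 pp2:4 pp3:1
Op 5: write(P3, v0, 165). refcount(pp0)=4>1 -> COPY to pp4. 5 ppages; refcounts: pp0:3 pp1:3 pp2:4 pp3:1 pp4:1
P0: v2 -> pp2 = 15
P1: v2 -> pp2 = 15
P2: v2 -> pp2 = 15
P3: v2 -> pp2 = 15

Answer: 15 15 15 15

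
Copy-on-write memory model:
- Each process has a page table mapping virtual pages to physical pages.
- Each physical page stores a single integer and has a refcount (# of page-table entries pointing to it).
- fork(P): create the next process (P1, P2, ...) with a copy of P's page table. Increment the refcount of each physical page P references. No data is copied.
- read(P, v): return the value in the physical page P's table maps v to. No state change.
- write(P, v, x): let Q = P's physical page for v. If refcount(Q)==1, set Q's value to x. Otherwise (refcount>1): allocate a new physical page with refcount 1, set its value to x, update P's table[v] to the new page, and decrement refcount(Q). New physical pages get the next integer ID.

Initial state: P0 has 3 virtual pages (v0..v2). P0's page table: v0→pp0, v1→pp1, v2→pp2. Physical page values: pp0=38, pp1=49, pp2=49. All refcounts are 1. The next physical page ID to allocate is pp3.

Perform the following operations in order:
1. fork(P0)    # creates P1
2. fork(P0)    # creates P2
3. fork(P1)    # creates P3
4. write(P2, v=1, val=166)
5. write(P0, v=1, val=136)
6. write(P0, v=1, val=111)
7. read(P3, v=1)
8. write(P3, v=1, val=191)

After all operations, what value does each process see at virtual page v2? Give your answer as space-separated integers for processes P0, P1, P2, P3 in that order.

Answer: 49 49 49 49

Derivation:
Op 1: fork(P0) -> P1. 3 ppages; refcounts: pp0:2 pp1:2 pp2:2
Op 2: fork(P0) -> P2. 3 ppages; refcounts: pp0:3 pp1:3 pp2:3
Op 3: fork(P1) -> P3. 3 ppages; refcounts: pp0:4 pp1:4 pp2:4
Op 4: write(P2, v1, 166). refcount(pp1)=4>1 -> COPY to pp3. 4 ppages; refcounts: pp0:4 pp1:3 pp2:4 pp3:1
Op 5: write(P0, v1, 136). refcount(pp1)=3>1 -> COPY to pp4. 5 ppages; refcounts: pp0:4 pp1:2 pp2:4 pp3:1 pp4:1
Op 6: write(P0, v1, 111). refcount(pp4)=1 -> write in place. 5 ppages; refcounts: pp0:4 pp1:2 pp2:4 pp3:1 pp4:1
Op 7: read(P3, v1) -> 49. No state change.
Op 8: write(P3, v1, 191). refcount(pp1)=2>1 -> COPY to pp5. 6 ppages; refcounts: pp0:4 pp1:1 pp2:4 pp3:1 pp4:1 pp5:1
P0: v2 -> pp2 = 49
P1: v2 -> pp2 = 49
P2: v2 -> pp2 = 49
P3: v2 -> pp2 = 49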